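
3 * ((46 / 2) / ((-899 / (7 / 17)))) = -483 / 15283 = -0.03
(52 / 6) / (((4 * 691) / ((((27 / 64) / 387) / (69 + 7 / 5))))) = 65 / 1338748928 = 0.00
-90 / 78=-15 / 13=-1.15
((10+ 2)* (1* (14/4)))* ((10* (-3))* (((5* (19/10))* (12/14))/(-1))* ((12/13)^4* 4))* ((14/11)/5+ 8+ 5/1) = 124076593152/314171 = 394933.31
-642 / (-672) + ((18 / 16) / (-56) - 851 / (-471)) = 578597 / 211008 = 2.74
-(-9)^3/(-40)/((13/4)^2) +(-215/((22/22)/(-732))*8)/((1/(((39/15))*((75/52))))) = 3989581542/845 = 4721398.27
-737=-737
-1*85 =-85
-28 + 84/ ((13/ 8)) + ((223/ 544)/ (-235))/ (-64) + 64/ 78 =7821771257/ 319088640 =24.51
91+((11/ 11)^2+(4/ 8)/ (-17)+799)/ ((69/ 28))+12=501605/ 1173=427.63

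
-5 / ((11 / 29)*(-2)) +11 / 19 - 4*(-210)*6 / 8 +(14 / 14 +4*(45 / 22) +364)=422327 / 418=1010.35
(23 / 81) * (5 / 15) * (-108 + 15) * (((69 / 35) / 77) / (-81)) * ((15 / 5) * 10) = 0.08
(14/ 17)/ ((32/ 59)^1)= 413/ 272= 1.52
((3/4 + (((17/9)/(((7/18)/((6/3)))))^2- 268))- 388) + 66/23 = -2515523/4508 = -558.01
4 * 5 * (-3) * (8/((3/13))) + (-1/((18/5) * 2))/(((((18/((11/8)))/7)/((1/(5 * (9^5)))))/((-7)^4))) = -636709018157/306110016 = -2080.00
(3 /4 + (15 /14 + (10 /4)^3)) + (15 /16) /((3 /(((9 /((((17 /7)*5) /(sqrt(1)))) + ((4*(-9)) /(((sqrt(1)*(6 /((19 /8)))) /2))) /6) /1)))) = 123331 /7616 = 16.19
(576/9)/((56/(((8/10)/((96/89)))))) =89/105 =0.85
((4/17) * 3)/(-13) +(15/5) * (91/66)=19847/4862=4.08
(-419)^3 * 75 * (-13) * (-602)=-43176076630050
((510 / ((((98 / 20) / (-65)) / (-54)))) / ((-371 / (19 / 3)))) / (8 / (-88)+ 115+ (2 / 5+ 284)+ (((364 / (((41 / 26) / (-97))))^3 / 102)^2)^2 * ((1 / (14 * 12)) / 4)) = -1427744751617510463971223451777072500 / 49968035233599514838725790332727439957168139454855670484622048105135662397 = -0.00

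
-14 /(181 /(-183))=2562 /181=14.15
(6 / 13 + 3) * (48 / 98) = 1080 / 637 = 1.70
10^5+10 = 100010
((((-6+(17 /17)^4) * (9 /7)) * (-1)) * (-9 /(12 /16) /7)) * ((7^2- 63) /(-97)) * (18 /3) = -6480 /679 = -9.54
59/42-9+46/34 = -4457/714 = -6.24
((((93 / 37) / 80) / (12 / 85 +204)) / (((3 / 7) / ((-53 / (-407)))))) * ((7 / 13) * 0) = 0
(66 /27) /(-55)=-2 /45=-0.04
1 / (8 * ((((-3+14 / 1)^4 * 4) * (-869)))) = -1 / 407136928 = -0.00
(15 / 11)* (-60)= -900 / 11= -81.82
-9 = -9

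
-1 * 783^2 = -613089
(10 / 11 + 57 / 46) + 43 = 22845 / 506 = 45.15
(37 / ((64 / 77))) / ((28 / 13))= 5291 / 256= 20.67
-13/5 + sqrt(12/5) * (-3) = -6 * sqrt(15)/5-13/5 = -7.25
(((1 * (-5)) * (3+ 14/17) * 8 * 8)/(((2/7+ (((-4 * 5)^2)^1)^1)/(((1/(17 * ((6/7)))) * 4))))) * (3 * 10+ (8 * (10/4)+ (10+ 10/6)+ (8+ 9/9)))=-216070400/3644001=-59.29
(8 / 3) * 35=280 / 3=93.33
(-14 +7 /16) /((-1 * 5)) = 2.71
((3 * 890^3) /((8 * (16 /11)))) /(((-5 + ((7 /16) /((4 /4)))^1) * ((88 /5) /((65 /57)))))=-28639365625 /11096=-2581053.14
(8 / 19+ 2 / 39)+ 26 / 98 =26783 / 36309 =0.74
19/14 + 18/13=499/182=2.74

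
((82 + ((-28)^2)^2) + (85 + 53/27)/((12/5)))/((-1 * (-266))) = 49796713/21546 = 2311.18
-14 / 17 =-0.82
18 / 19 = 0.95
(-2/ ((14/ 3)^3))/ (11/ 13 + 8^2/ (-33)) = 11583/ 643468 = 0.02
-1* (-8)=8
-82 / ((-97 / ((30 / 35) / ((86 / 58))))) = 14268 / 29197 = 0.49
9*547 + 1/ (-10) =49229/ 10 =4922.90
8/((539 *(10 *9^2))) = 4/218295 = 0.00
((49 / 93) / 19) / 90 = 49 / 159030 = 0.00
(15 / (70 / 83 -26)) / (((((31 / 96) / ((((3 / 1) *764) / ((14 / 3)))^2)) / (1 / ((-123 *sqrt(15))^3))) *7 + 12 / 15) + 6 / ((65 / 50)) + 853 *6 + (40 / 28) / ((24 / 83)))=-3602746621987183564275200 / 29777422263006509842968271349 -183753235810102184590000 *sqrt(15) / 29777422263006509842968271349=-0.00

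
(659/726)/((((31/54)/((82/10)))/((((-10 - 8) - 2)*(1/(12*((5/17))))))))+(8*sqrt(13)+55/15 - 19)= -4996637/56265+8*sqrt(13)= -59.96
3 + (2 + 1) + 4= 10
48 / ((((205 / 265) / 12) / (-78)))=-2381184 / 41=-58077.66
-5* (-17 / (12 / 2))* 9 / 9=85 / 6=14.17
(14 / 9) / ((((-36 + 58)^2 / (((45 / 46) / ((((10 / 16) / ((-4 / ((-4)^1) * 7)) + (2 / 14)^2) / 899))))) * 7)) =440510 / 119669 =3.68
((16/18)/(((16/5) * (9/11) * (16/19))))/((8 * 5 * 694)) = 209/14390784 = 0.00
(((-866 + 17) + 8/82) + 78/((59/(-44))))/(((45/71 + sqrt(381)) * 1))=2336830455/1547027908 - 11060997487 * sqrt(381)/4641083724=-45.01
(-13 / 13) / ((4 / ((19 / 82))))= -19 / 328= -0.06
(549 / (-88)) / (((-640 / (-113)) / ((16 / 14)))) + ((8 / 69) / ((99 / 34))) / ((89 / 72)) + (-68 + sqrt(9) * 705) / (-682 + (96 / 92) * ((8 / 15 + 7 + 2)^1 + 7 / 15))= -9990963485291 / 2337199751040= -4.27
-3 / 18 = -1 / 6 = -0.17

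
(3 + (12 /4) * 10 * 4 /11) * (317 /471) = 16167 /1727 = 9.36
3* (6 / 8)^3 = 81 / 64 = 1.27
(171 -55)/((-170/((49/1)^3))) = -6823642/85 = -80278.14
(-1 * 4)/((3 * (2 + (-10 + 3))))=4/15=0.27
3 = 3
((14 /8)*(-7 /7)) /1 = -7 /4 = -1.75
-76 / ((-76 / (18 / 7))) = 18 / 7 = 2.57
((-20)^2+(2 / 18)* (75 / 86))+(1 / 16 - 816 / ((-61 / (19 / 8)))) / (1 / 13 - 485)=317504332487 / 793698816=400.03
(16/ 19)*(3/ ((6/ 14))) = 112/ 19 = 5.89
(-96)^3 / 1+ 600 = -884136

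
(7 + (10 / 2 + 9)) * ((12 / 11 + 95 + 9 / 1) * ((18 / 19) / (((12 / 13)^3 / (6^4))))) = 720014022 / 209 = 3445043.17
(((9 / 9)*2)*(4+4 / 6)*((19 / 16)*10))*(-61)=-40565 / 6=-6760.83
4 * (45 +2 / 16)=361 / 2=180.50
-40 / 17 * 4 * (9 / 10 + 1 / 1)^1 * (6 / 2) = -912 / 17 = -53.65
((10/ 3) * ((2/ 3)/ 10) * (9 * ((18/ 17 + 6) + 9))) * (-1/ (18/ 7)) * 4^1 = -2548/ 51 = -49.96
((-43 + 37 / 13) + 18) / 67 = -288 / 871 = -0.33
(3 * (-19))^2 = 3249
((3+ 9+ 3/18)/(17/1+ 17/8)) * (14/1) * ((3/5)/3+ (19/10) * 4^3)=829864/765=1084.79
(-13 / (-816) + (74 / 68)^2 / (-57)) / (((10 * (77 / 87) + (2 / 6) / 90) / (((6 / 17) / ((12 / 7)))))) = -11665395 / 103546466608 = -0.00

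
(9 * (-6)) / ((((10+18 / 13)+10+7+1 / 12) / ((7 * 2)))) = -117936 / 4441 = -26.56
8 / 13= 0.62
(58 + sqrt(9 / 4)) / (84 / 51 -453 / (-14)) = 14161 / 8093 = 1.75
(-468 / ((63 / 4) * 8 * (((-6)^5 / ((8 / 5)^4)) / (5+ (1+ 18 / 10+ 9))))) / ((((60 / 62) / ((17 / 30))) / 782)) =1371515392 / 56953125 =24.08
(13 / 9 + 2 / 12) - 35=-601 / 18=-33.39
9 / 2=4.50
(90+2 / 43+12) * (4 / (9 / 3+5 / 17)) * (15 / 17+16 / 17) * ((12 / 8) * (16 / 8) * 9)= 1836378 / 301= 6100.92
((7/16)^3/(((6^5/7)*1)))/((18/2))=2401/286654464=0.00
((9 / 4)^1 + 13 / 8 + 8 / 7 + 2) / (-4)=-393 / 224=-1.75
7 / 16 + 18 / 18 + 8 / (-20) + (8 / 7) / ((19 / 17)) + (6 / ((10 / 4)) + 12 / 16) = 11087 / 2128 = 5.21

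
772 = 772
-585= -585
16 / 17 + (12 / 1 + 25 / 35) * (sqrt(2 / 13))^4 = 1.24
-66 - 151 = -217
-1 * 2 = -2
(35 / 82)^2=1225 / 6724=0.18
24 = 24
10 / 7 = 1.43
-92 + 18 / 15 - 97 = -187.80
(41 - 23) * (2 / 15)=2.40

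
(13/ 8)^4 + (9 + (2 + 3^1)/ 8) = 67985/ 4096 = 16.60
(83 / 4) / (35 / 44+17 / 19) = 17347 / 1413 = 12.28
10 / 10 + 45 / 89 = 134 / 89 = 1.51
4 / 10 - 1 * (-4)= 22 / 5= 4.40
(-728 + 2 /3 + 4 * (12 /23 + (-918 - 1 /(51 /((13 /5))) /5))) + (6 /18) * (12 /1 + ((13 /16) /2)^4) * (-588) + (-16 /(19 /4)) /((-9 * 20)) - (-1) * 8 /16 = -2959516323745573 /438180249600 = -6754.11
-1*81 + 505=424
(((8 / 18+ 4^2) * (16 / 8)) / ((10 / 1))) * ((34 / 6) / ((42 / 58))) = 72964 / 2835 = 25.74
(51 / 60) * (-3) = -51 / 20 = -2.55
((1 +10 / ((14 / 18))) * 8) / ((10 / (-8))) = -3104 / 35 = -88.69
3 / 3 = 1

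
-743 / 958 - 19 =-18945 / 958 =-19.78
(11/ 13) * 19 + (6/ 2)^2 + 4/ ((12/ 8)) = 1082/ 39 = 27.74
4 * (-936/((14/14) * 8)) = -468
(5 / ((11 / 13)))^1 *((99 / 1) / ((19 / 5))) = 2925 / 19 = 153.95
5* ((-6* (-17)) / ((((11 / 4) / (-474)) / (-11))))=966960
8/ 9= 0.89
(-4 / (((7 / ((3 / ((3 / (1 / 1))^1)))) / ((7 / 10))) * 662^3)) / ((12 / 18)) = -3 / 1450587640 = -0.00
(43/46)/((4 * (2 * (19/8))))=43/874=0.05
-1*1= -1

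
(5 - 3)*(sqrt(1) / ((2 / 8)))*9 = 72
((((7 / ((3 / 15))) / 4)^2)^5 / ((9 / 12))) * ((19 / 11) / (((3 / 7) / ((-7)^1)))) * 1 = -2568207586123046875 / 25952256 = -98958933902.43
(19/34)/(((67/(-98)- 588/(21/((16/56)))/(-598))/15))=-1391845/111299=-12.51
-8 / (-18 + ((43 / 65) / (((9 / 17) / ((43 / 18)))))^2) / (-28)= -221761800 / 7054758977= -0.03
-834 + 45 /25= -4161 /5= -832.20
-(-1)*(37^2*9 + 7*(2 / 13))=160187 / 13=12322.08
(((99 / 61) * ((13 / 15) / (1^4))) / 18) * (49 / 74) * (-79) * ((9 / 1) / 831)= -0.04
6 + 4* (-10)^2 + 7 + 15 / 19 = 7862 / 19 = 413.79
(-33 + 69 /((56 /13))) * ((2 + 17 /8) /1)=-31383 /448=-70.05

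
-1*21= -21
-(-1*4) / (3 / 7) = 9.33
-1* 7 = -7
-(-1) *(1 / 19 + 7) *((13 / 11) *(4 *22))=13936 / 19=733.47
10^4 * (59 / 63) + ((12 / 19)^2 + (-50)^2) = 269856572 / 22743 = 11865.48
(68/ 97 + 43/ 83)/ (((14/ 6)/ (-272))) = -8009040/ 56357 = -142.11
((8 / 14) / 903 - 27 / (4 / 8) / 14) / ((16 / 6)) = -24377 / 16856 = -1.45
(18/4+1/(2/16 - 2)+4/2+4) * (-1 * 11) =-3289/30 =-109.63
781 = 781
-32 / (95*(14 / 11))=-176 / 665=-0.26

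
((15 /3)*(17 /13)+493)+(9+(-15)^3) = -37264 /13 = -2866.46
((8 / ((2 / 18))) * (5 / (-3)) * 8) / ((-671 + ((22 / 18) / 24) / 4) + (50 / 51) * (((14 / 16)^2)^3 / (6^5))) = 49900809093120 / 34877921631959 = 1.43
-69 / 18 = -23 / 6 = -3.83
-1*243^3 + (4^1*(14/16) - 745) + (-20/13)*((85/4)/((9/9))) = -14349681.19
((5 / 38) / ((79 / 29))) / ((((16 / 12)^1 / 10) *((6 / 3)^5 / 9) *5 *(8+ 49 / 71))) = 277965 / 118542976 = 0.00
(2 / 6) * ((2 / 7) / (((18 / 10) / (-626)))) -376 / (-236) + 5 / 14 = -695183 / 22302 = -31.17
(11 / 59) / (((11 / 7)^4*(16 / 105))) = 252105 / 1256464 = 0.20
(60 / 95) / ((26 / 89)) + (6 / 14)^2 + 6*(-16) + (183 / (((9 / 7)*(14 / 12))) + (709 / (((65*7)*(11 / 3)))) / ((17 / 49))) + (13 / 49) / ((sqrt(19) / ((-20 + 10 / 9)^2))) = 375700*sqrt(19) / 75411 + 334629304 / 11316305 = 51.29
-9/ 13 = -0.69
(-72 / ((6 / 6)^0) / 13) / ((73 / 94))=-6768 / 949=-7.13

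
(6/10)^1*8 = 24/5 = 4.80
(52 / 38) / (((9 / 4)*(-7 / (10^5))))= -10400000 / 1197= -8688.39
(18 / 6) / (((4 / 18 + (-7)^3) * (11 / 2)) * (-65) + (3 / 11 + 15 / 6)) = 297 / 12132037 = 0.00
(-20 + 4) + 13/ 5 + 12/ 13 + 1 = -746/ 65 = -11.48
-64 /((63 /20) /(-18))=2560 /7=365.71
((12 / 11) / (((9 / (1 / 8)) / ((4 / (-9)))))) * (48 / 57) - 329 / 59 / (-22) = 165001 / 665874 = 0.25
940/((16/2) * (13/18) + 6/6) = 8460/61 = 138.69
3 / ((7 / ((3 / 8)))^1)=9 / 56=0.16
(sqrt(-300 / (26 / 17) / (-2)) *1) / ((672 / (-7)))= -5 *sqrt(663) / 1248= -0.10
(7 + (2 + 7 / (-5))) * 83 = 3154 / 5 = 630.80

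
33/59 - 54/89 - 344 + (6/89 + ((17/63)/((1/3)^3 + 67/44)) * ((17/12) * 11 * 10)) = -317.02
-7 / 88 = -0.08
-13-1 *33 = -46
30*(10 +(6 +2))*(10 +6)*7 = 60480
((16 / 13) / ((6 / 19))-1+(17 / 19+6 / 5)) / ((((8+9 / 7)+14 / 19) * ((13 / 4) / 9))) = 1553664 / 1126385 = 1.38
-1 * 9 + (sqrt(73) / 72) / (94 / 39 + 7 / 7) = -9 + 13 * sqrt(73) / 3192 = -8.97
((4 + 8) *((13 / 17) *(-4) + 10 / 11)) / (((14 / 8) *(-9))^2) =-0.10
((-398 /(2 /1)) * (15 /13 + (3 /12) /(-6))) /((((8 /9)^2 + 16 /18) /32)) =-1864431 /442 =-4218.17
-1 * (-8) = 8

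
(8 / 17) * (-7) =-56 / 17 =-3.29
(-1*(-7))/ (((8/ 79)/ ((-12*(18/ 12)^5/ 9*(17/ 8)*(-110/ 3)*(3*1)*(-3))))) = -125644365/ 256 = -490798.30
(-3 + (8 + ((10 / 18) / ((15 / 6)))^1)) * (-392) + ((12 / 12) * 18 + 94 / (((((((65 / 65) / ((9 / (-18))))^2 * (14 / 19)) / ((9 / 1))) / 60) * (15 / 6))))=4859.75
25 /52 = 0.48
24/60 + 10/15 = 1.07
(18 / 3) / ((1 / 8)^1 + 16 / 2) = 0.74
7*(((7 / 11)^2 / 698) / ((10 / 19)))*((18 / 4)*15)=175959 / 337832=0.52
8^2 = 64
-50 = -50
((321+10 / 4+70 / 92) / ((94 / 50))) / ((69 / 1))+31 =832903 / 24863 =33.50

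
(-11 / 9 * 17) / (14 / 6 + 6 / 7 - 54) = 119 / 291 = 0.41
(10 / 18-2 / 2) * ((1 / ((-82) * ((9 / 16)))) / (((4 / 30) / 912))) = 24320 / 369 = 65.91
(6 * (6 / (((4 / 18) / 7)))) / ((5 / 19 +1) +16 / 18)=96957 / 184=526.94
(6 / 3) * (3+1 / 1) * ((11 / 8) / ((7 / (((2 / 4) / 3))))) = 11 / 42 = 0.26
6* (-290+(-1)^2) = -1734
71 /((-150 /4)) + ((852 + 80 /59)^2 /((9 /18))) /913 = 379786867874 /238361475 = 1593.32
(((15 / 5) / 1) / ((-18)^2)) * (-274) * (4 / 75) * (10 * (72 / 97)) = -4384 / 4365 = -1.00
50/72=25/36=0.69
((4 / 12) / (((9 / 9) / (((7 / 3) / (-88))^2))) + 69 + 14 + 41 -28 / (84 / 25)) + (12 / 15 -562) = -465778123 / 1045440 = -445.53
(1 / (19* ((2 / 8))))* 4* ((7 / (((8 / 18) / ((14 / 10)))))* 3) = 5292 / 95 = 55.71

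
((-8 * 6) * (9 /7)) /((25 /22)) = -9504 /175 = -54.31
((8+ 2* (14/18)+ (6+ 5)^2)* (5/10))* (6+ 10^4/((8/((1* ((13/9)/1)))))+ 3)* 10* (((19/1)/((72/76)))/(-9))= -2639537.39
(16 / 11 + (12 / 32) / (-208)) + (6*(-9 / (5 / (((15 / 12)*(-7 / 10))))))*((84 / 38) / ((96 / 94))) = 38093677 / 1738880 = 21.91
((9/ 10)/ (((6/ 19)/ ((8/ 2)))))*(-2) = -114/ 5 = -22.80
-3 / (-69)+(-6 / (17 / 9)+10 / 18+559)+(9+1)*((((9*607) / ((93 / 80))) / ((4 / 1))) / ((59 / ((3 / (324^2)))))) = 580172528623 / 1042672662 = 556.43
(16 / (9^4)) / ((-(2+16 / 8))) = -4 / 6561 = -0.00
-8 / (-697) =8 / 697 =0.01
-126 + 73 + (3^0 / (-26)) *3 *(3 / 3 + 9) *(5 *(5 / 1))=-1064 / 13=-81.85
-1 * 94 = -94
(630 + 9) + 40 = 679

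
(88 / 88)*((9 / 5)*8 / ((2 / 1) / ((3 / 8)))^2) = 81 / 160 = 0.51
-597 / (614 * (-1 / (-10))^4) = -2985000 / 307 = -9723.13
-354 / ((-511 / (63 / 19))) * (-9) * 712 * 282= -5757280416 / 1387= -4150887.11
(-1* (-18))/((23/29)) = 522/23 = 22.70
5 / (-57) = -5 / 57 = -0.09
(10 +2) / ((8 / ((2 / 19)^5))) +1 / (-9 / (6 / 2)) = -2475955 / 7428297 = -0.33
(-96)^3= -884736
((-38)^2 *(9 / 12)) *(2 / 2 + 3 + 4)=8664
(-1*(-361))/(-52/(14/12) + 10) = -2527/242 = -10.44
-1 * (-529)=529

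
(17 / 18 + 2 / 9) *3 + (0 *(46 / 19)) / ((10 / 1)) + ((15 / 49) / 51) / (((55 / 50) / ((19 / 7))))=450887 / 128282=3.51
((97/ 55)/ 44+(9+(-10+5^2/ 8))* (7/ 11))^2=45414121/ 23425600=1.94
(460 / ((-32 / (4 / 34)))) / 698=-115 / 47464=-0.00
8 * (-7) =-56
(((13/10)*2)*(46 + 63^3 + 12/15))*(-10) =-32512194/5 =-6502438.80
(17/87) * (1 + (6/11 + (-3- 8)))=-1768/957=-1.85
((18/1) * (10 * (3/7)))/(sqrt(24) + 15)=2700/469-360 * sqrt(6)/469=3.88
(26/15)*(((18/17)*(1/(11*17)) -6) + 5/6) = -1279733/143055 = -8.95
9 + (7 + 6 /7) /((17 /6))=1401 /119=11.77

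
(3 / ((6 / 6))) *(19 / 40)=57 / 40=1.42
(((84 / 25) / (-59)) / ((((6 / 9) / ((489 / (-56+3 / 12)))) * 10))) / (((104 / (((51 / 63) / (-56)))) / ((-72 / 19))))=224451 / 5687113250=0.00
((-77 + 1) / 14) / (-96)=19 / 336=0.06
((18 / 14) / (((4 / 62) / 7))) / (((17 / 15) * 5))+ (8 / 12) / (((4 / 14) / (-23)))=-2963 / 102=-29.05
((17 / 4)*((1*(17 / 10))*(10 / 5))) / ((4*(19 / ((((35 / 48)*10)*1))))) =10115 / 7296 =1.39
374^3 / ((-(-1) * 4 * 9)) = 13078406 / 9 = 1453156.22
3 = 3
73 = 73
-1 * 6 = -6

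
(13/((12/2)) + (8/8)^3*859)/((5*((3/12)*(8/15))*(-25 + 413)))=5167/1552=3.33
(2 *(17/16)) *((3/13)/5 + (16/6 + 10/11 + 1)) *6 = 84269/1430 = 58.93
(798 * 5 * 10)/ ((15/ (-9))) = -23940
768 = 768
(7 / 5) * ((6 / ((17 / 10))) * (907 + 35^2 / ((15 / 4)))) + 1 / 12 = 6095.85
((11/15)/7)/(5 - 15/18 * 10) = -11/350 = -0.03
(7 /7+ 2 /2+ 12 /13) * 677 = 25726 /13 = 1978.92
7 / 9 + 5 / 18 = 19 / 18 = 1.06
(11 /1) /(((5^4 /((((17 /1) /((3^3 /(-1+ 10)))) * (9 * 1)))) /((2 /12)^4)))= 187 /270000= 0.00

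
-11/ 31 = -0.35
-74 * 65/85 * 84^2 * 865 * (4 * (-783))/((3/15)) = 91947835324800/17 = 5408696195576.47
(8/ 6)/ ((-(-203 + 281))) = -2/ 117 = -0.02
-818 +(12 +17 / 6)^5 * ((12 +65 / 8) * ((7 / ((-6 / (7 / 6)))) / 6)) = -44063636400265 / 13436928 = -3279293.93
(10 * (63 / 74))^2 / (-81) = -1225 / 1369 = -0.89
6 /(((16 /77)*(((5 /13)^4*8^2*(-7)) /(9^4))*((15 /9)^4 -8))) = 500890051233 /7360000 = 68055.71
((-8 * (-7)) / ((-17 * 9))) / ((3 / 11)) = -1.34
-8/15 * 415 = -221.33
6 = 6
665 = 665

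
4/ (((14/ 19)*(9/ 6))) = 76/ 21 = 3.62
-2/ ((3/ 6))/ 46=-2/ 23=-0.09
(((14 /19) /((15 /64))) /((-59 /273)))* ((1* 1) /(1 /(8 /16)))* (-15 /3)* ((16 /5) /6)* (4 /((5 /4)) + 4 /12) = 17285632 /252225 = 68.53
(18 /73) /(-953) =-18 /69569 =-0.00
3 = 3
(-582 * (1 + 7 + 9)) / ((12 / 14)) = -11543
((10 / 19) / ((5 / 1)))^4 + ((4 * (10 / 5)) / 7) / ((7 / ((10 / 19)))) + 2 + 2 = 26092420 / 6385729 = 4.09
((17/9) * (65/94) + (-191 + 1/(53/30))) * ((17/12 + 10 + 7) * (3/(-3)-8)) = 1874104973/59784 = 31347.94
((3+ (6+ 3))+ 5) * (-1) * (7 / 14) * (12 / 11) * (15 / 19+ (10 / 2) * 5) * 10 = -499800 / 209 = -2391.39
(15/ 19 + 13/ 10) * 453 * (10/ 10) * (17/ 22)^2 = 51974049/ 91960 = 565.18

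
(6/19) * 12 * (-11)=-792/19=-41.68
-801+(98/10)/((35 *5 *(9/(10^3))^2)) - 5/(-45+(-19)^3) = -61314019/559224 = -109.64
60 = 60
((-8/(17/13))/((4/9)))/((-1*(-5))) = -234/85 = -2.75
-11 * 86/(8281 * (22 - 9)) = -946/107653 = -0.01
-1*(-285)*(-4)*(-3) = 3420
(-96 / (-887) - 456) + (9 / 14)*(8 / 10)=-455.38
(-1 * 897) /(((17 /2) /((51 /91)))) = -414 /7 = -59.14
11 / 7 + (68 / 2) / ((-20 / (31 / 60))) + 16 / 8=11311 / 4200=2.69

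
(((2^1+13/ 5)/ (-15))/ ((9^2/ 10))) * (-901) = 34.11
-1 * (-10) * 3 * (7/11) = 210/11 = 19.09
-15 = -15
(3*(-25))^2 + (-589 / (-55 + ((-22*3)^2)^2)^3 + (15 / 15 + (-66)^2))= 68193191378354922058071073 / 6831616046719587463241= 9982.00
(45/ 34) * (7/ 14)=45/ 68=0.66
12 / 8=3 / 2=1.50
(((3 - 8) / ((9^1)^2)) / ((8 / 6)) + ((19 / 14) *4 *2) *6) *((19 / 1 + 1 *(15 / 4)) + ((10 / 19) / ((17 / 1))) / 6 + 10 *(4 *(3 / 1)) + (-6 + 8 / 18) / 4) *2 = 80896673891 / 4395384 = 18404.92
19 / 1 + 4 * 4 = 35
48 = 48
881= 881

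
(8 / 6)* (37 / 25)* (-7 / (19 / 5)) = -1036 / 285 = -3.64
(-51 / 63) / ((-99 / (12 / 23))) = 0.00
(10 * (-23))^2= 52900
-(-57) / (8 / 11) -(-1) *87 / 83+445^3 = 58512479737 / 664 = 88121204.42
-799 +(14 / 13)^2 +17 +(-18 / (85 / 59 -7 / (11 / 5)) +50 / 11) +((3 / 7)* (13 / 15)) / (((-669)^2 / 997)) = -504094403083972 / 658124576109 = -765.96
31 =31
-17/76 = -0.22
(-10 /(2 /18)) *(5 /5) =-90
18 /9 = 2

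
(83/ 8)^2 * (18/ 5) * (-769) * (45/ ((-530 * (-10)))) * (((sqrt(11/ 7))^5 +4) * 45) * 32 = -3861980289/ 265-467299614969 * sqrt(77)/ 363580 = -25851736.72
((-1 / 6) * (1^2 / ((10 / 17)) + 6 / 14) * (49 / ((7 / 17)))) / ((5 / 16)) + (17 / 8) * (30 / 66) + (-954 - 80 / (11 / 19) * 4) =-1640.85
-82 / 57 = -1.44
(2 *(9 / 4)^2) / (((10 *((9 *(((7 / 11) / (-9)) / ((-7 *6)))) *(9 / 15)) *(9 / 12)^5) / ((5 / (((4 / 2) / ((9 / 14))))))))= 754.29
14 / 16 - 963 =-7697 / 8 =-962.12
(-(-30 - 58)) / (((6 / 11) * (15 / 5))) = 484 / 9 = 53.78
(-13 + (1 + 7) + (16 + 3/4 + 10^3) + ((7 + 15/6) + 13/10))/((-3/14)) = -47719/10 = -4771.90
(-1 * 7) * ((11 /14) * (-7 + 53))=-253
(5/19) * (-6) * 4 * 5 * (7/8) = -27.63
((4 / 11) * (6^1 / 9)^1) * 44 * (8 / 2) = 128 / 3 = 42.67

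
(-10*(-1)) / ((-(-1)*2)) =5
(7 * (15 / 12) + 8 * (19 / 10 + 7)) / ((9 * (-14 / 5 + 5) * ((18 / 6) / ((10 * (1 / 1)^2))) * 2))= 2665 / 396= 6.73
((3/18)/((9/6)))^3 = 1/729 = 0.00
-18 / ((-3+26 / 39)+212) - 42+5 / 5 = -41.09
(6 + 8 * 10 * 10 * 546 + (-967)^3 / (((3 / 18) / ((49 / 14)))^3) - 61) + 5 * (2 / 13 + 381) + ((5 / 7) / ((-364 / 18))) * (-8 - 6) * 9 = -762041592656688 / 91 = -8374083435787.78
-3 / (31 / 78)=-234 / 31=-7.55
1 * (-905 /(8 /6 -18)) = 543 /10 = 54.30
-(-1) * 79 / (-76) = -1.04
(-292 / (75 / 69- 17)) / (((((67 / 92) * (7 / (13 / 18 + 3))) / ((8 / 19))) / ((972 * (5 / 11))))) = 222433920 / 89243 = 2492.45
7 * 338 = 2366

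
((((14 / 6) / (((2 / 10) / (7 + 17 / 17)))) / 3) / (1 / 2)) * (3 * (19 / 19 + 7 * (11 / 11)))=4480 / 3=1493.33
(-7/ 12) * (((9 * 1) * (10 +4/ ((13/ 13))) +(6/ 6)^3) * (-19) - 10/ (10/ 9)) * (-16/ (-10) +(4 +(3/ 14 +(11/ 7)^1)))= 10434.78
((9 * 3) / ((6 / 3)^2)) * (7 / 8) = 5.91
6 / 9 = 2 / 3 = 0.67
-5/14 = -0.36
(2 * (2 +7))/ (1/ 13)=234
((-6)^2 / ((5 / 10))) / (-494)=-36 / 247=-0.15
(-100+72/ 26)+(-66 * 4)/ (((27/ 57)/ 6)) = -44736/ 13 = -3441.23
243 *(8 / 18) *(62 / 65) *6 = 40176 / 65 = 618.09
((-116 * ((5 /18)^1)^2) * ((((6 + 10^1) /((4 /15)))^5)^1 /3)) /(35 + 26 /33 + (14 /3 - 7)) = -69347826.09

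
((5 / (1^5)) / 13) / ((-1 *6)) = -0.06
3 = 3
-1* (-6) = 6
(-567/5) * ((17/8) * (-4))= 9639/10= 963.90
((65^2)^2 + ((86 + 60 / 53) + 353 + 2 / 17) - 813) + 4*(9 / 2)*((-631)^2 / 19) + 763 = 312048905158 / 17119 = 18228220.41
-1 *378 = -378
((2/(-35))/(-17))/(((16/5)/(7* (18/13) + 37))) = 607/12376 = 0.05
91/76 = 1.20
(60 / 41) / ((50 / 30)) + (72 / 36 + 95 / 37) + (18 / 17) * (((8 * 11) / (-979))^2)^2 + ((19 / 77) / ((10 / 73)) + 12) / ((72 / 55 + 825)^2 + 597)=5.45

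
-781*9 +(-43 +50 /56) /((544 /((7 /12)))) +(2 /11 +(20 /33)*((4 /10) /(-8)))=-2018923177 /287232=-7028.89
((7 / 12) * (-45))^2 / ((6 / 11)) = 1263.28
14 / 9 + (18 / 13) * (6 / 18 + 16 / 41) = 12268 / 4797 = 2.56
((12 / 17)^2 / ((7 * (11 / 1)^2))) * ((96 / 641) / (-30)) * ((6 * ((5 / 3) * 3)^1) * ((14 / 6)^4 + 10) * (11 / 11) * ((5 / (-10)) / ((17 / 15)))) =4110080 / 2667400351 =0.00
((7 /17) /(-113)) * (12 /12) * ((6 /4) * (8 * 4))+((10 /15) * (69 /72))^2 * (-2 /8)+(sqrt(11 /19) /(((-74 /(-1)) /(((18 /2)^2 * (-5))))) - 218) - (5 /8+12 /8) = -2194864921 /9958464 - 405 * sqrt(209) /1406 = -224.57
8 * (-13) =-104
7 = 7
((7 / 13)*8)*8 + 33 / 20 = 9389 / 260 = 36.11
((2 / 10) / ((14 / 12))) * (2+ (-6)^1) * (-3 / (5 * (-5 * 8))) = -9 / 875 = -0.01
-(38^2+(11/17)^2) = -417437/289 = -1444.42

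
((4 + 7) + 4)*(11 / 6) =55 / 2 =27.50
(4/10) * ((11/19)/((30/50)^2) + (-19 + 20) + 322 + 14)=115804/855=135.44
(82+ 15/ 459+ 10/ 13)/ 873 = 164693/ 1736397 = 0.09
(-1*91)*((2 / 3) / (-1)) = 60.67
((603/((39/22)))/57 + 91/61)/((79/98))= 11014318/1190293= 9.25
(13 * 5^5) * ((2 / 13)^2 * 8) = 100000 / 13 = 7692.31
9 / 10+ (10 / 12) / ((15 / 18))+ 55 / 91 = 2279 / 910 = 2.50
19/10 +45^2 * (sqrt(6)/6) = 19/10 +675 * sqrt(6)/2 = 828.60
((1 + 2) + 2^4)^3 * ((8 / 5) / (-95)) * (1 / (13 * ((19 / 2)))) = -304 / 325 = -0.94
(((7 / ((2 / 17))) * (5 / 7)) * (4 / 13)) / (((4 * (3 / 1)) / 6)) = 85 / 13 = 6.54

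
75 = 75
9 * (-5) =-45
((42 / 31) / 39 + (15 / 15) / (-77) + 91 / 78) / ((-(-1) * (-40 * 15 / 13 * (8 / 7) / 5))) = -221267 / 1964160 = -0.11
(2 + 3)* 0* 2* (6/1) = 0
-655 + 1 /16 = -10479 /16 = -654.94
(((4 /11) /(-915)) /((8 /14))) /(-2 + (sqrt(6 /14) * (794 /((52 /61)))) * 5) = -0.00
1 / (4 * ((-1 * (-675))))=1 / 2700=0.00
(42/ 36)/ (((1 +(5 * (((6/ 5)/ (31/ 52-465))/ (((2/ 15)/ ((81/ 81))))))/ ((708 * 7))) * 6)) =69814759/ 359040312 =0.19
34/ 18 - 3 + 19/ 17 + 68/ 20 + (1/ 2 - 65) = -93473/ 1530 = -61.09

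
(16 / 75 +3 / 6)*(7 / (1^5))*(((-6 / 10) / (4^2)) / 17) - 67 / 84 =-1154729 / 1428000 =-0.81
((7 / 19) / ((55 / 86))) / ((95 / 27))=16254 / 99275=0.16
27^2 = 729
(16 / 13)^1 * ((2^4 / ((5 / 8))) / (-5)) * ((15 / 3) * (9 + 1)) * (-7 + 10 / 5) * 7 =143360 / 13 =11027.69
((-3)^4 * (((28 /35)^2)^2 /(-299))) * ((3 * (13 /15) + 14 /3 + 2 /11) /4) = -2123712 /10278125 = -0.21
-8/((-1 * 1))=8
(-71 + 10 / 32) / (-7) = 1131 / 112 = 10.10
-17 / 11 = -1.55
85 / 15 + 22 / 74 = 662 / 111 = 5.96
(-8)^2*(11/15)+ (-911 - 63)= -13906/15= -927.07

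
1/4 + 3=13/4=3.25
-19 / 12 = -1.58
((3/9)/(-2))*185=-185/6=-30.83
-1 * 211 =-211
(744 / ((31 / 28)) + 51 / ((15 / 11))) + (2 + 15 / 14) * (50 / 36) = 713.67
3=3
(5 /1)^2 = 25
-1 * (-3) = 3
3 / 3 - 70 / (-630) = 1.11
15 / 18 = 5 / 6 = 0.83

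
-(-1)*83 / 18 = 83 / 18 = 4.61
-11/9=-1.22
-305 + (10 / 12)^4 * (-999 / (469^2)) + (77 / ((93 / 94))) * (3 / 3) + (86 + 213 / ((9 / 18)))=93224033989 / 327301968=284.83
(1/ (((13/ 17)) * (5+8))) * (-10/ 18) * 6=-170/ 507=-0.34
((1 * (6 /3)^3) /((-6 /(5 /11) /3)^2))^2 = 2500 /14641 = 0.17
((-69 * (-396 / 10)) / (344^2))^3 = 318751954191 / 25892303048704000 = 0.00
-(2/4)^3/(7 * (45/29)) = -29/2520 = -0.01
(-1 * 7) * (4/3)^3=-448/27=-16.59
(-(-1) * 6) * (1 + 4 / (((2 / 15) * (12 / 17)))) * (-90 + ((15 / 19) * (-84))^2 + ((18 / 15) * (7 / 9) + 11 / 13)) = 26393339379 / 23465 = 1124796.05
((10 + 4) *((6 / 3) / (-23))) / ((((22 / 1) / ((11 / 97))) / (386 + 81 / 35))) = -2.44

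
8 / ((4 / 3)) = 6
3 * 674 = 2022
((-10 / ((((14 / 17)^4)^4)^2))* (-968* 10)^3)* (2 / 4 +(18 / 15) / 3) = 4719262311816129128829184645711726926816863086125 / 1158076352947993335620225414987776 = 4075087363456475.68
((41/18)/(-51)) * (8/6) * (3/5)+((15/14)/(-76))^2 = -92315497/2598160320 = -0.04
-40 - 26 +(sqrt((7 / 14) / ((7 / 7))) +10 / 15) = -196 / 3 +sqrt(2) / 2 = -64.63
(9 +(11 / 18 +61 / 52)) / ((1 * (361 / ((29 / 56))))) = 20909 / 1351584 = 0.02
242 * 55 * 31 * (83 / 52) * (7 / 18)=119863205 / 468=256117.96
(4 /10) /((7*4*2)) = 1 /140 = 0.01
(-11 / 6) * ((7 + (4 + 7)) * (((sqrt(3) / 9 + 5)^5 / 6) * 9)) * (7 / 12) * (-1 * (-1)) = -44504075 / 486 - 43983863 * sqrt(3) / 4374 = -108989.25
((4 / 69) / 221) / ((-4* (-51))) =1 / 777699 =0.00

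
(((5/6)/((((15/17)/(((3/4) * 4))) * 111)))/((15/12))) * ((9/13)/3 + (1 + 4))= 2312/21645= 0.11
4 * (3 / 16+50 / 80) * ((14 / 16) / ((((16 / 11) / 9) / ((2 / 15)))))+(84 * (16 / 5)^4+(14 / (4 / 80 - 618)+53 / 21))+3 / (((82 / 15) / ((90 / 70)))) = 15005807479289381 / 1702575840000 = 8813.59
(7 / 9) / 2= 7 / 18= 0.39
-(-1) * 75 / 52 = 1.44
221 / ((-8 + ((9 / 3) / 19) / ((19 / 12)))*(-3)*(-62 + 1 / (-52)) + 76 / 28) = -7260071 / 48198758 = -0.15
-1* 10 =-10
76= 76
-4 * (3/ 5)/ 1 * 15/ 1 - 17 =-53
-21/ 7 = -3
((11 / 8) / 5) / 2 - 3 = -2.86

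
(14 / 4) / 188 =7 / 376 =0.02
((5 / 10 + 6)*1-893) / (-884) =1773 / 1768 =1.00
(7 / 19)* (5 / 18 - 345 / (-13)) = 9.88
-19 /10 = -1.90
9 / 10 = 0.90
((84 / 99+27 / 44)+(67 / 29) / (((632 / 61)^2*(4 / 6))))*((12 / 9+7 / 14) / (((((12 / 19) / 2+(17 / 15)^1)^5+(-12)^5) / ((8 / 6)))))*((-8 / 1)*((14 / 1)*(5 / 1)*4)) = 2784666425633114203125 / 84678188229076018393223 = 0.03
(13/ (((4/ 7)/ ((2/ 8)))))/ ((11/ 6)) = 273/ 88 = 3.10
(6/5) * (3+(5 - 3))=6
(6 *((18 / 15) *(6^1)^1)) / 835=216 / 4175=0.05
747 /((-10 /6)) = -2241 /5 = -448.20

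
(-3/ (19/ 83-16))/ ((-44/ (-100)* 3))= 2075/ 14399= 0.14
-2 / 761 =-0.00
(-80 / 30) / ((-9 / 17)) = 136 / 27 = 5.04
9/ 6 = 3/ 2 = 1.50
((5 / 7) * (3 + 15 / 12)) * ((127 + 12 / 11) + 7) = 63155 / 154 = 410.10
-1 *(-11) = 11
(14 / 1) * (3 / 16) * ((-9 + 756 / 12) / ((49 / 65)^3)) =22244625 / 67228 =330.88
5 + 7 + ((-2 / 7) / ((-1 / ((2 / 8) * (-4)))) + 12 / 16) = 349 / 28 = 12.46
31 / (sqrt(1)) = 31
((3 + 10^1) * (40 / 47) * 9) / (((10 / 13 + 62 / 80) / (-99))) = -21902400 / 3431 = -6383.68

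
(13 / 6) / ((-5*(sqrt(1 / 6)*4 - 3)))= 13*sqrt(6) / 285 + 39 / 190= 0.32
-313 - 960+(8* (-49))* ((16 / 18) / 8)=-1316.56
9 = 9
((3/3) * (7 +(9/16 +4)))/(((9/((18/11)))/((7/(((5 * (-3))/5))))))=-4.91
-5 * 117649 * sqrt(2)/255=-3262.37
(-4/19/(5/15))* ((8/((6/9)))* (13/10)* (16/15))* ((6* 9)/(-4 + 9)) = -113.50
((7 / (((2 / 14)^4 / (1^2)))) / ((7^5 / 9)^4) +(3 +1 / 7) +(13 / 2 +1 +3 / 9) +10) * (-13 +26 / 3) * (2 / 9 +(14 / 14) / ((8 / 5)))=-473829020084932655 / 6152839716886128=-77.01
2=2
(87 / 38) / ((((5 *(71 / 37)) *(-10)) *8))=-3219 / 1079200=-0.00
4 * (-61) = -244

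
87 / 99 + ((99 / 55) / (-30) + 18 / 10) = 4321 / 1650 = 2.62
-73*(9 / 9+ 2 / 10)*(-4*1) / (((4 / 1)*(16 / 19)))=104.02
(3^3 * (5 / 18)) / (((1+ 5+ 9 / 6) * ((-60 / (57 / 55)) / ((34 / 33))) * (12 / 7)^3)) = -110789 / 31363200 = -0.00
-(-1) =1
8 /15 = 0.53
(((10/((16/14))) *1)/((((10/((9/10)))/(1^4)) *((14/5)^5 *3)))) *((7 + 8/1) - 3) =5625/307328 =0.02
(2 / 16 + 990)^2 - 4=62741985 / 64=980343.52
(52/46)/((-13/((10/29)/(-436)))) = 5/72703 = 0.00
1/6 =0.17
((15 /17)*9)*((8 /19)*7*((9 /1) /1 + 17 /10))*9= 728028 /323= 2253.96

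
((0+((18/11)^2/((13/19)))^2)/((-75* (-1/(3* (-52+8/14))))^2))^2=38594412149463214718976/9187282440361650625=4200.85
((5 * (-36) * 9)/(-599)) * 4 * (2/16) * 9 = 7290/599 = 12.17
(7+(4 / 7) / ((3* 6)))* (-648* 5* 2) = -318960 / 7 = -45565.71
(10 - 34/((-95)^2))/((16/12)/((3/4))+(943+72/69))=18674712/1766959625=0.01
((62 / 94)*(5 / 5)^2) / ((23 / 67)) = 2077 / 1081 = 1.92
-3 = -3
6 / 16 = 0.38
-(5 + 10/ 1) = -15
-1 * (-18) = 18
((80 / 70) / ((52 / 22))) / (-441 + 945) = 11 / 11466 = 0.00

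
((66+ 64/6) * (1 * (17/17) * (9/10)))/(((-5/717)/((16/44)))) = -197892/55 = -3598.04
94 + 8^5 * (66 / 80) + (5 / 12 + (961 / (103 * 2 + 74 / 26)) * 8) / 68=6677864783 / 246160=27128.15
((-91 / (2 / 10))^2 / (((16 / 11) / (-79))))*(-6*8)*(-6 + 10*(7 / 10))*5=2698570875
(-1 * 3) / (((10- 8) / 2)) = -3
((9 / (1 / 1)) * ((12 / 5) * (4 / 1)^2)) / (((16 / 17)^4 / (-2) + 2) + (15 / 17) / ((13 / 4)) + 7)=1876215744 / 48203765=38.92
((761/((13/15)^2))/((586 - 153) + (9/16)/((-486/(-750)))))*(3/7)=73969200/73910291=1.00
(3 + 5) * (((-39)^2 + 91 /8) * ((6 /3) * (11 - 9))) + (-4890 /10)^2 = 288157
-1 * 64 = -64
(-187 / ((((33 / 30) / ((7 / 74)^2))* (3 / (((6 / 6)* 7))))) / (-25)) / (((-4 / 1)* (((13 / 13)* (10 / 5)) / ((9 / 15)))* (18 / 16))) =-5831 / 616050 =-0.01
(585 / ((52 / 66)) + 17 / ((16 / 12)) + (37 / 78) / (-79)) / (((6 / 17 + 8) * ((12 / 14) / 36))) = 1107607613 / 291668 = 3797.49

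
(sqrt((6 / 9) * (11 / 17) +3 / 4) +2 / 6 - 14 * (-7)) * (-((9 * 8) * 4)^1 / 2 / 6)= -2360 - 4 * sqrt(12291) / 17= -2386.09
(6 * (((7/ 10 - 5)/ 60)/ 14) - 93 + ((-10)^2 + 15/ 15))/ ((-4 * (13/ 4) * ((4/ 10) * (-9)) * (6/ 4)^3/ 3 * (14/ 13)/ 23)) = 85537/ 26460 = 3.23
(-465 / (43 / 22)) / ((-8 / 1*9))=1705 / 516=3.30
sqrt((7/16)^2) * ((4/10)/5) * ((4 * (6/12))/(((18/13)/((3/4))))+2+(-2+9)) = 847/2400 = 0.35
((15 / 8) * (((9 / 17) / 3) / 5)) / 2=9 / 272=0.03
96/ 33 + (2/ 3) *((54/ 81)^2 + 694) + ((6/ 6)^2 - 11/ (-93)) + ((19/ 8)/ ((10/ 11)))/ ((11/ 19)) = 347290127/ 736560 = 471.50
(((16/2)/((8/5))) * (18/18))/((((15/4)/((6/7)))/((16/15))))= 128/105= 1.22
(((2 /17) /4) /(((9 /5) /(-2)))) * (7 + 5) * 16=-320 /51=-6.27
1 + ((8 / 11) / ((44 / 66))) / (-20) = 52 / 55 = 0.95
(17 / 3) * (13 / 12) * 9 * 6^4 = 71604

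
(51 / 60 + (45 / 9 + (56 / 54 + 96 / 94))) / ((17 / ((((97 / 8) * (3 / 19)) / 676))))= 19469161 / 14777792640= 0.00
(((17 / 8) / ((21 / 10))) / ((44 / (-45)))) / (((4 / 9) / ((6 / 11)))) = -34425 / 27104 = -1.27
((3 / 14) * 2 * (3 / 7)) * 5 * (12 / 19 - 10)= -8010 / 931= -8.60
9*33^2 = 9801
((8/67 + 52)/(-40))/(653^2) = -873/285694030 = -0.00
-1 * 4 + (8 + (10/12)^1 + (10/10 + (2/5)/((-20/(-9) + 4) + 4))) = 2026/345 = 5.87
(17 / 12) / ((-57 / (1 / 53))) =-0.00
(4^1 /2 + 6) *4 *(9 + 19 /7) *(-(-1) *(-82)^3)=-1446789632 /7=-206684233.14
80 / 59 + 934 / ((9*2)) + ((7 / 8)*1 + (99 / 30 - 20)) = 794797 / 21240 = 37.42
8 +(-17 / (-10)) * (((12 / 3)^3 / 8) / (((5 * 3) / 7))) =1076 / 75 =14.35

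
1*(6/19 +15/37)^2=0.52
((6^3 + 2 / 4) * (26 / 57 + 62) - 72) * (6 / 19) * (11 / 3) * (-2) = -33731984 / 1083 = -31146.80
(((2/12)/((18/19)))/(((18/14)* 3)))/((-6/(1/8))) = -133/139968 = -0.00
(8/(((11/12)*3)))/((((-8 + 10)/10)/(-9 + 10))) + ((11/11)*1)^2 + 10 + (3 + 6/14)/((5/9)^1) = 12211/385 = 31.72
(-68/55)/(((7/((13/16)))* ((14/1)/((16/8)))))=-221/10780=-0.02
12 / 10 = 6 / 5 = 1.20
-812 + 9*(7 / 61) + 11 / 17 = -840302 / 1037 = -810.32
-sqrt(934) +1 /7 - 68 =-475 /7 - sqrt(934) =-98.42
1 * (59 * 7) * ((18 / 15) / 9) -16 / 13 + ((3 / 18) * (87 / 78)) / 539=7544611 / 140140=53.84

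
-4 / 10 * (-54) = 108 / 5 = 21.60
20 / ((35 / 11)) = 44 / 7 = 6.29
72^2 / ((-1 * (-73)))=5184 / 73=71.01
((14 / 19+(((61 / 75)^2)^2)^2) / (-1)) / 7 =-17658247052417089 / 133150177001953125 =-0.13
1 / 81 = 0.01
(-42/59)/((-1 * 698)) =21/20591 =0.00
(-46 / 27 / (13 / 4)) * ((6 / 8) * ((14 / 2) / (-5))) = 322 / 585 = 0.55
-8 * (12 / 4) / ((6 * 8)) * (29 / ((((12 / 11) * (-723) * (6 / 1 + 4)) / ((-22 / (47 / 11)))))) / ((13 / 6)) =-38599 / 8835060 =-0.00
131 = 131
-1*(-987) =987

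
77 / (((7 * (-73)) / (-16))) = 176 / 73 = 2.41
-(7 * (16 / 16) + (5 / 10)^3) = -57 / 8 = -7.12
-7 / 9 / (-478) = 7 / 4302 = 0.00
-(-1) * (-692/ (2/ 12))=-4152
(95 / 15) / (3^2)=19 / 27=0.70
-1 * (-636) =636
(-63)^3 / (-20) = 250047 / 20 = 12502.35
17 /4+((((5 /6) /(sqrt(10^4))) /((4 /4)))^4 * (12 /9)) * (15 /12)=528768001 /124416000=4.25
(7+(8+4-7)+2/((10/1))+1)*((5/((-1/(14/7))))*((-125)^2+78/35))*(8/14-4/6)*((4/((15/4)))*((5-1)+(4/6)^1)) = 1540219648/1575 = 977917.24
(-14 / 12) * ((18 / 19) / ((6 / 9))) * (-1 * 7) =441 / 38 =11.61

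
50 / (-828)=-25 / 414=-0.06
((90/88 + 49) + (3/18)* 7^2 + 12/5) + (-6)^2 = 63749/660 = 96.59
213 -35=178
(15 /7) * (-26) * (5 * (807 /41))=-1573650 /287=-5483.10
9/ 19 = 0.47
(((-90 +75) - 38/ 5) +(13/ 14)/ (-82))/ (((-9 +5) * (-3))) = -43263/ 22960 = -1.88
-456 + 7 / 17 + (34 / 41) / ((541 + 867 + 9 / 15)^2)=-15751454216255 / 34573882753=-455.59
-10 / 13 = -0.77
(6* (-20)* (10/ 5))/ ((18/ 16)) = -640/ 3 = -213.33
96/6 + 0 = 16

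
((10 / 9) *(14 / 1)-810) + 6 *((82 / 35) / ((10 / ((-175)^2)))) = 380300 / 9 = 42255.56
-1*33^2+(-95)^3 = -858464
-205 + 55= -150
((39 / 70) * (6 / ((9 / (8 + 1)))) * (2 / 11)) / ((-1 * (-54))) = 13 / 1155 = 0.01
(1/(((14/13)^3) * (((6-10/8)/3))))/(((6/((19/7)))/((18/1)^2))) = 177957/2401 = 74.12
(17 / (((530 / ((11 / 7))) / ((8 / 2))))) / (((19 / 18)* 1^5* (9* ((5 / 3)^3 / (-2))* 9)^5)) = -23936 / 29040985107421875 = -0.00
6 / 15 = 2 / 5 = 0.40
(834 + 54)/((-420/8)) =-592/35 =-16.91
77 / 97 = 0.79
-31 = -31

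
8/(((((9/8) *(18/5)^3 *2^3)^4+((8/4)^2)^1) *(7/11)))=5371093750/13282448715398980663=0.00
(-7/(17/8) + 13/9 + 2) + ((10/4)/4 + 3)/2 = 4805/2448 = 1.96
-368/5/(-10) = 184/25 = 7.36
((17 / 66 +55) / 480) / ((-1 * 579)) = -3647 / 18342720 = -0.00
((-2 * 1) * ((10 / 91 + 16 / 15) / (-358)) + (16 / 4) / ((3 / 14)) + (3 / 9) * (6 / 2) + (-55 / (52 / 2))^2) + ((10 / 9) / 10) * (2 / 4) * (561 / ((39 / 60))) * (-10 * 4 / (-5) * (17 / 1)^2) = 1408797094847 / 12705420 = 110881.58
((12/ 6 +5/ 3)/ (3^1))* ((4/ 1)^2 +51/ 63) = 3883/ 189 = 20.54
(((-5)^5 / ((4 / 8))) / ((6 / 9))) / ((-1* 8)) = 9375 / 8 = 1171.88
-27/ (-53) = 27/ 53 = 0.51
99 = 99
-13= -13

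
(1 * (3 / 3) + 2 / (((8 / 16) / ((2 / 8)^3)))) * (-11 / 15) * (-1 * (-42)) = -1309 / 40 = -32.72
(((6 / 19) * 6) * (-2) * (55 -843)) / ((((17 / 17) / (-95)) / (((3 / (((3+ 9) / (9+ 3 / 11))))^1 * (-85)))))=614876400 / 11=55897854.55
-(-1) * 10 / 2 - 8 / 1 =-3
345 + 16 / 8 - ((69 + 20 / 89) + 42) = 20984 / 89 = 235.78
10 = 10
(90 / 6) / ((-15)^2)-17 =-254 / 15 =-16.93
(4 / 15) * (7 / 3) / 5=28 / 225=0.12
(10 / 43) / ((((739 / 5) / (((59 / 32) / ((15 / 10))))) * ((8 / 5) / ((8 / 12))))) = 7375 / 9151776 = 0.00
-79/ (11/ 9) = -64.64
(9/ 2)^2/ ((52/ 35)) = 2835/ 208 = 13.63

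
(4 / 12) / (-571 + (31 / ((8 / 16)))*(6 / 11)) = -11 / 17727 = -0.00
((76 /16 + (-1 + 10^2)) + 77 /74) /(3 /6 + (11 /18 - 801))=-139581 /1065452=-0.13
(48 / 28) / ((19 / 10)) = 120 / 133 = 0.90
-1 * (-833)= 833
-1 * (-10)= 10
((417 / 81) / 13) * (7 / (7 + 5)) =973 / 4212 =0.23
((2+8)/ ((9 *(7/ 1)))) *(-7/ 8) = -5/ 36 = -0.14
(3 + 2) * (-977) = -4885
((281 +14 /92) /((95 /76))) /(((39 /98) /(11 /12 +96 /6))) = 14293839 /1495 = 9561.10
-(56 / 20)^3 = -2744 / 125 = -21.95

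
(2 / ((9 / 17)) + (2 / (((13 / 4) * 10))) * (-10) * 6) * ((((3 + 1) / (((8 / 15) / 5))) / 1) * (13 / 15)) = 25 / 9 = 2.78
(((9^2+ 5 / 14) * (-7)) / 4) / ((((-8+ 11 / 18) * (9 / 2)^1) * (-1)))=-1139 / 266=-4.28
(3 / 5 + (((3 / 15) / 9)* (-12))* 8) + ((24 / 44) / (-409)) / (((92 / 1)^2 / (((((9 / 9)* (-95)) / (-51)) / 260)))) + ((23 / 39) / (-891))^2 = -1089604678679759929 / 710611949475061920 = -1.53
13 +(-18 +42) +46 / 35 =1341 / 35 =38.31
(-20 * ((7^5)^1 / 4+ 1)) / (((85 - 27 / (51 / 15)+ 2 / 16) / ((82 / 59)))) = -937381360 / 619323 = -1513.56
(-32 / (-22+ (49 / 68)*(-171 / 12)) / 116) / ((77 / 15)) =32640 / 19599041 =0.00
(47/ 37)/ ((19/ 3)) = 141/ 703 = 0.20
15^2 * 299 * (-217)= -14598675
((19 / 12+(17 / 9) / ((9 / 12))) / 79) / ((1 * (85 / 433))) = 191819 / 725220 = 0.26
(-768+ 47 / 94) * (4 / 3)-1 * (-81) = -2827 / 3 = -942.33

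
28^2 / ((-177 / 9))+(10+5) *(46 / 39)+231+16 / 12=483581 / 2301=210.16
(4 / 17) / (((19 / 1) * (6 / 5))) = 10 / 969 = 0.01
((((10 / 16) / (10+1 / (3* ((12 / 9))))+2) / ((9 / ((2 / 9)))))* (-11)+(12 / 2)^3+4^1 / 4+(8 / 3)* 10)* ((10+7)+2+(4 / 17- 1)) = 250280980 / 56457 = 4433.13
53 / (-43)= -53 / 43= -1.23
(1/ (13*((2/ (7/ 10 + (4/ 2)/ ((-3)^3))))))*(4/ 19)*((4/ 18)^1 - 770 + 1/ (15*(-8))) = -3602599/ 923400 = -3.90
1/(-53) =-1/53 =-0.02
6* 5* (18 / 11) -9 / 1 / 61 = 32841 / 671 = 48.94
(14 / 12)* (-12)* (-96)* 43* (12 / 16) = 43344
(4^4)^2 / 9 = 65536 / 9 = 7281.78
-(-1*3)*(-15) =-45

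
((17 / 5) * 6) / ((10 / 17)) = 867 / 25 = 34.68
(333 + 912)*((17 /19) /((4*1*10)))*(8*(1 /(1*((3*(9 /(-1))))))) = -8.25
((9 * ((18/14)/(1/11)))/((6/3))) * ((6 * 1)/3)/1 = 127.29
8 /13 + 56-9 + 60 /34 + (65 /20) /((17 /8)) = 11251 /221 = 50.91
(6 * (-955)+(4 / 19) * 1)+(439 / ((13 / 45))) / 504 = -79212743 / 13832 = -5726.77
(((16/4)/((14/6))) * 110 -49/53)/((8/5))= 348085/2968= 117.28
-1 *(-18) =18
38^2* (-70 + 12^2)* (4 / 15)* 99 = 14104992 / 5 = 2820998.40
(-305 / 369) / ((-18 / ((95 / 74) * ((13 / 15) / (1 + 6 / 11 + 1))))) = 0.02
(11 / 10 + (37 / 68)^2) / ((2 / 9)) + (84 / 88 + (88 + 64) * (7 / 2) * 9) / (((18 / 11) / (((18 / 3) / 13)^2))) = 4920800997 / 7814560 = 629.70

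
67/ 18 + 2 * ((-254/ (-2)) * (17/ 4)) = 9749/ 9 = 1083.22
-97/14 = -6.93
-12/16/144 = -1/192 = -0.01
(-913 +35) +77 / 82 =-71919 / 82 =-877.06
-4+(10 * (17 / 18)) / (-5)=-53 / 9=-5.89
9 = 9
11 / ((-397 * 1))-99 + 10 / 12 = -98.19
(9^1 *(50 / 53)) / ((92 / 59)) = 13275 / 2438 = 5.45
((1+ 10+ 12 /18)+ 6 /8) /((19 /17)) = 2533 /228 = 11.11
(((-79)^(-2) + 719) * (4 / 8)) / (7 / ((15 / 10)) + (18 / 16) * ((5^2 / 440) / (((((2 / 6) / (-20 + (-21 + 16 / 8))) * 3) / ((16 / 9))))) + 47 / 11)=8461728 / 106097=79.75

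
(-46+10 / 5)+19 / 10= -421 / 10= -42.10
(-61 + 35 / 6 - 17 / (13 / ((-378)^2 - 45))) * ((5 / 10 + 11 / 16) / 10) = -22187.80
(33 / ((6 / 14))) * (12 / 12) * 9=693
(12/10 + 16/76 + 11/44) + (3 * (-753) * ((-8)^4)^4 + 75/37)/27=-23550073051458216.93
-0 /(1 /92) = 0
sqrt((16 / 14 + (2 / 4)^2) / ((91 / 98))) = sqrt(6) / 2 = 1.22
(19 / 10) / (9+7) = 19 / 160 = 0.12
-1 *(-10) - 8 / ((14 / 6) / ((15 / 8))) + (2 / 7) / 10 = 18 / 5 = 3.60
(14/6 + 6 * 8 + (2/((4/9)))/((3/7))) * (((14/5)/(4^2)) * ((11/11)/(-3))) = -511/144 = -3.55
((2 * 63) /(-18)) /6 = -7 /6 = -1.17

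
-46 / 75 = -0.61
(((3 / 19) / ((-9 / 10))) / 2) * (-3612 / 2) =158.42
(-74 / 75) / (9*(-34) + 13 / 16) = 1184 / 366225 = 0.00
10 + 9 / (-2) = 11 / 2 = 5.50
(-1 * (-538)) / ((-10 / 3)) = -807 / 5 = -161.40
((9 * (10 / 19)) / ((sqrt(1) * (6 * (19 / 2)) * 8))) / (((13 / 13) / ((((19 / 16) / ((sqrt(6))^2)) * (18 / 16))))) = 45 / 19456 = 0.00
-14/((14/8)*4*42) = -1/21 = -0.05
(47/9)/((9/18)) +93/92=9485/828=11.46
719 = 719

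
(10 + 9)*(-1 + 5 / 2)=57 / 2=28.50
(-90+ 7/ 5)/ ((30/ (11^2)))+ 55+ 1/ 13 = -589439/ 1950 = -302.28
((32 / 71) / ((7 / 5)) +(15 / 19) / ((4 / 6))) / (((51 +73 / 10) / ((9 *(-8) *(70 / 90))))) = -1137800 / 786467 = -1.45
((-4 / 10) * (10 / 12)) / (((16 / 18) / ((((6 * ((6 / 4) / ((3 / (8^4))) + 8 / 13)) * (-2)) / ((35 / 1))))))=263.39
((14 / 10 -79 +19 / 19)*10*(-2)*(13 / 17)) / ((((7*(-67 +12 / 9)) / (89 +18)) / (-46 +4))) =38358216 / 3349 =11453.63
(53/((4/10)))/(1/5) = 1325/2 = 662.50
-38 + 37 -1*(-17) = 16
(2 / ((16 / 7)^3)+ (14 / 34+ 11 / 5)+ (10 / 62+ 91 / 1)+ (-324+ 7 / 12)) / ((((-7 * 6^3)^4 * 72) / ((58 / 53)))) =-15391087379 / 23063187066050272296960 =-0.00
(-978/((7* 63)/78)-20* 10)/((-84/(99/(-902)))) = -13707/28126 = -0.49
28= 28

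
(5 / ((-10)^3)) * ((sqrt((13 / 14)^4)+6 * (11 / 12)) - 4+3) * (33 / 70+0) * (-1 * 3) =104049 / 2744000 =0.04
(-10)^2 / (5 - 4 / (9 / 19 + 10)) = 21.65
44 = 44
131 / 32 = 4.09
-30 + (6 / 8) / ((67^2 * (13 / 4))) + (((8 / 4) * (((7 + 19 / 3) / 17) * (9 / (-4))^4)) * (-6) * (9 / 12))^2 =564699339687573 / 17269937152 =32698.40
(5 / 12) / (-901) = -5 / 10812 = -0.00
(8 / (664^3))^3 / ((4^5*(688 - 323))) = 1 / 18316208323636992678371000320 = 0.00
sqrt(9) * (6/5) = 18/5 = 3.60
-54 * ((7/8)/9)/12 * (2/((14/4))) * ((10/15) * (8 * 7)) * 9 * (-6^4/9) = 12096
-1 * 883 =-883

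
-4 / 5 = -0.80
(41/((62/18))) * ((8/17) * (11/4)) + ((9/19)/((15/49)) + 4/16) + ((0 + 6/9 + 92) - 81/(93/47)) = 41413403/600780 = 68.93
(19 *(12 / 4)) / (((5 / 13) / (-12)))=-1778.40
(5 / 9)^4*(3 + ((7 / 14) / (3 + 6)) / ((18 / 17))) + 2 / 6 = 0.62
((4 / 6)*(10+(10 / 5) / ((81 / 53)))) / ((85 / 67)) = 122744 / 20655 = 5.94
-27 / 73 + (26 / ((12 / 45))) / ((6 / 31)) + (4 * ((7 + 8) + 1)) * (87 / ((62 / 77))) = 67152053 / 9052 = 7418.48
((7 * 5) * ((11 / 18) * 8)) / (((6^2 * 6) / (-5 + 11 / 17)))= -3.45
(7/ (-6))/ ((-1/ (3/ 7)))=1/ 2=0.50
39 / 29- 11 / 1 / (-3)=436 / 87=5.01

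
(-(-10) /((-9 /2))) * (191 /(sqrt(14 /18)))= -481.27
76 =76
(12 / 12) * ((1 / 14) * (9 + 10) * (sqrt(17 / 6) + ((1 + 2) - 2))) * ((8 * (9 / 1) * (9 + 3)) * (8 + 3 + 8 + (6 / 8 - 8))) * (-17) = -273258 * sqrt(102) / 7 - 1639548 / 7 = -628474.07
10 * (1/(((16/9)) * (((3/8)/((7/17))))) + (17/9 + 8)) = 16075/153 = 105.07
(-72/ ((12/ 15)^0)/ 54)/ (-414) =0.00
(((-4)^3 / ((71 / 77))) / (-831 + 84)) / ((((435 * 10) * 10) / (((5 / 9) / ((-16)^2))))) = 77 / 16611188400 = 0.00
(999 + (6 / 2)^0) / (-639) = -1000 / 639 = -1.56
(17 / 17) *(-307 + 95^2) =8718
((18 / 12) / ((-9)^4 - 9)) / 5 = 1 / 21840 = 0.00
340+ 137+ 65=542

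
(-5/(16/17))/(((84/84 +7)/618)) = -410.39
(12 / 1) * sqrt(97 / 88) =3 * sqrt(2134) / 11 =12.60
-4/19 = -0.21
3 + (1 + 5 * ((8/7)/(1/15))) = 89.71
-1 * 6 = -6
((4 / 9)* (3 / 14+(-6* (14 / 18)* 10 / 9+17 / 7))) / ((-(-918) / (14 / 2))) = -961 / 111537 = -0.01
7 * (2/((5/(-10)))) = -28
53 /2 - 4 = 45 /2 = 22.50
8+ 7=15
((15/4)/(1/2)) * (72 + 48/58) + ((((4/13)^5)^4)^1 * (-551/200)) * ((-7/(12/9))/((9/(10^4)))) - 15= 878314402393412072334549815/1653431848414629551175687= 531.21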